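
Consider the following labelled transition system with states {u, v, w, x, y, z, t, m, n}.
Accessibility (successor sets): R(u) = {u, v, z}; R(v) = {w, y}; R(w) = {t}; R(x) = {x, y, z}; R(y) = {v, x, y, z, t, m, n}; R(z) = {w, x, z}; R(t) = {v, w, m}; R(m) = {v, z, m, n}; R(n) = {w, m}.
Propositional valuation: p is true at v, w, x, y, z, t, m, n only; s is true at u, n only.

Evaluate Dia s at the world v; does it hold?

No

At v: Dia s requires s at some successor in {w, y}.
  At w: s is false.
  At y: s is false.
So Dia s is false at v.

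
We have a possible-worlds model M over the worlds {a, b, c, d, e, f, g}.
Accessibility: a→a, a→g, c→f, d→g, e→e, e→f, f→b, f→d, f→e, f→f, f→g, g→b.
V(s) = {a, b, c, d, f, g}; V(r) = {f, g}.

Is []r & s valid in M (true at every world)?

Let φ = []r & s. Evaluate φ at each world:
  a (successors {a, g}): φ is false.
  b (successors ∅): φ is true.
  c (successors {f}): φ is true.
  d (successors {g}): φ is true.
  e (successors {e, f}): φ is false.
  f (successors {b, d, e, f, g}): φ is false.
  g (successors {b}): φ is false.
Detail at a (counterexample):
  At a: []r is false, s is true, so []r & s is false.
    At a: []r requires r at every successor {a, g}.
      r fails at a, so []r is false at a.

No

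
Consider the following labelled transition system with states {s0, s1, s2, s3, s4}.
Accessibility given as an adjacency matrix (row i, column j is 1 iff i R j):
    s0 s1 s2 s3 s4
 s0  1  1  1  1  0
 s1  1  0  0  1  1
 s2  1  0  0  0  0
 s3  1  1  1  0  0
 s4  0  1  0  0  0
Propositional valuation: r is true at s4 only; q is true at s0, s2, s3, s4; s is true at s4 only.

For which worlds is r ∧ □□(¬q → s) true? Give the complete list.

Let φ = r ∧ □□(¬q → s). Evaluate φ at each world:
  s0 (successors {s0, s1, s2, s3}): φ is false.
  s1 (successors {s0, s3, s4}): φ is false.
  s2 (successors {s0}): φ is false.
  s3 (successors {s0, s1, s2}): φ is false.
  s4 (successors {s1}): φ is true.
For instance, at s3:
  At s3: r is false, □□(¬q → s) is false, so r ∧ □□(¬q → s) is false.
    At s3: □□(¬q → s) requires □(¬q → s) at every successor {s0, s1, s2}.
      □(¬q → s) fails at s0, so □□(¬q → s) is false at s3.
Satisfying worlds: {s4}

s4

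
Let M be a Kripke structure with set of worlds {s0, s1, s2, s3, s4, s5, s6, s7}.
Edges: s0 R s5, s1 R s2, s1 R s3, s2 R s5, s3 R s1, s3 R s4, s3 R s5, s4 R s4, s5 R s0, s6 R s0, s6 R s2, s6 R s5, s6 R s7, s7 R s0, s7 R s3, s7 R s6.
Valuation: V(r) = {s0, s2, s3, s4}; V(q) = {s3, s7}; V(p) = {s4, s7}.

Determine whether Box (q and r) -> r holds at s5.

Yes

At s5: Box (q and r) is false, r is false, so Box (q and r) -> r is true.
  At s5: Box (q and r) requires q and r at every successor {s0}.
    q and r fails at s0, so Box (q and r) is false at s5.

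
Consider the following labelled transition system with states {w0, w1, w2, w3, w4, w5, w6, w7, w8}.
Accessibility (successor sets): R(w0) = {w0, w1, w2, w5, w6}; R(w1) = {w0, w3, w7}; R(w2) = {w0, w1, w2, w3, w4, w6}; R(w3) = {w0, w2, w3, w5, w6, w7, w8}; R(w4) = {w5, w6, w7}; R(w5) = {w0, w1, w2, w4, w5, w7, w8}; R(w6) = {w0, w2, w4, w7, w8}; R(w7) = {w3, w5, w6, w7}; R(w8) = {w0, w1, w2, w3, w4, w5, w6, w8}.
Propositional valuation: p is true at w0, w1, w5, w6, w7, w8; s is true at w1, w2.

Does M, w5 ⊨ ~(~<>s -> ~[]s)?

At w5: ~<>s -> ~[]s is true, so ~(~<>s -> ~[]s) is false.
  At w5: ~<>s is false, ~[]s is true, so ~<>s -> ~[]s is true.
    At w5: <>s is true, so ~<>s is false.
      At w5: <>s requires s at some successor in {w0, w1, w2, w4, w5, w7, w8}.
        s holds at w1, so <>s is true at w5.
    At w5: []s is false, so ~[]s is true.
      At w5: []s requires s at every successor {w0, w1, w2, w4, w5, w7, w8}.
        s fails at w0, so []s is false at w5.

No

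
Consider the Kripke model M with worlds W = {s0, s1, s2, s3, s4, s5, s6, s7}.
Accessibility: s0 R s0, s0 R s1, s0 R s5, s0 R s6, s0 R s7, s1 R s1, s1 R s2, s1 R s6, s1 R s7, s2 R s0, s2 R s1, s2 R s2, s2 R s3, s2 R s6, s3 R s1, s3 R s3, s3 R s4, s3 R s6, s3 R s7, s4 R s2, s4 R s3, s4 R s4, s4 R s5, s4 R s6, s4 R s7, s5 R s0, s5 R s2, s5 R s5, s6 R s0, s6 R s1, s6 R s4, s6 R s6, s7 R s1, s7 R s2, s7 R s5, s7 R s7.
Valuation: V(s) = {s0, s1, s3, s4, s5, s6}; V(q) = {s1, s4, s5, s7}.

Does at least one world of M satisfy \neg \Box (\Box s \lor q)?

Yes

Recall that \Box ψ holds at a world iff ψ holds at every accessible world, and \Diamond ψ holds iff ψ holds at some accessible world.
Let φ = \neg \Box (\Box s \lor q). Evaluate φ at each world:
  s0 (successors {s0, s1, s5, s6, s7}): φ is true.
  s1 (successors {s1, s2, s6, s7}): φ is true.
  s2 (successors {s0, s1, s2, s3, s6}): φ is true.
  s3 (successors {s1, s3, s4, s6, s7}): φ is true.
  s4 (successors {s2, s3, s4, s5, s6, s7}): φ is true.
  s5 (successors {s0, s2, s5}): φ is true.
  s6 (successors {s0, s1, s4, s6}): φ is true.
  s7 (successors {s1, s2, s5, s7}): φ is true.
Detail at s0 (witness):
  At s0: \Box (\Box s \lor q) is false, so \neg \Box (\Box s \lor q) is true.
    At s0: \Box (\Box s \lor q) requires \Box s \lor q at every successor {s0, s1, s5, s6, s7}.
      \Box s \lor q fails at s0, so \Box (\Box s \lor q) is false at s0.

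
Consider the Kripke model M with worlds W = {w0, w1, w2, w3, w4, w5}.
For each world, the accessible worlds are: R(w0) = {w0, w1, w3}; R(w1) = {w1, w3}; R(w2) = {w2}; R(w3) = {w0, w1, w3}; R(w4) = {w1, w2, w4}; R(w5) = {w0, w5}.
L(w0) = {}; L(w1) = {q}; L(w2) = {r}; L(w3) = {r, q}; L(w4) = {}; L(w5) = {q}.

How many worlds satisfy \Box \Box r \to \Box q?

Let φ = \Box \Box r \to \Box q. Evaluate φ at each world:
  w0 (successors {w0, w1, w3}): φ is true.
  w1 (successors {w1, w3}): φ is true.
  w2 (successors {w2}): φ is false.
  w3 (successors {w0, w1, w3}): φ is true.
  w4 (successors {w1, w2, w4}): φ is true.
  w5 (successors {w0, w5}): φ is true.
For instance, at w3:
  At w3: \Box \Box r is false, \Box q is false, so \Box \Box r \to \Box q is true.
    At w3: \Box \Box r requires \Box r at every successor {w0, w1, w3}.
      \Box r fails at w0, so \Box \Box r is false at w3.
    At w3: \Box q requires q at every successor {w0, w1, w3}.
      q fails at w0, so \Box q is false at w3.
Satisfying worlds: {w0, w1, w3, w4, w5}

5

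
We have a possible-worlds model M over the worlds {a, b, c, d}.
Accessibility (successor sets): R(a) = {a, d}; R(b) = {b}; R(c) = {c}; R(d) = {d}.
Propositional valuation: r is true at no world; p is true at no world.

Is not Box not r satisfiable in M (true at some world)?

Let φ = not Box not r. Evaluate φ at each world:
  a (successors {a, d}): φ is false.
  b (successors {b}): φ is false.
  c (successors {c}): φ is false.
  d (successors {d}): φ is false.
For instance, at d:
  At d: Box not r is true, so not Box not r is false.
    At d: Box not r requires not r at every successor {d}.
      At d: not r is true.
    So Box not r is true at d.

No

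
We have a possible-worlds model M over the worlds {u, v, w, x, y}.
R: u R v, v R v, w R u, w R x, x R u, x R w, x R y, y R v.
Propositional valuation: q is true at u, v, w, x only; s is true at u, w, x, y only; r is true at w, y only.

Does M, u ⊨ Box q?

At u: Box q requires q at every successor {v}.
  At v: q is true.
So Box q is true at u.

Yes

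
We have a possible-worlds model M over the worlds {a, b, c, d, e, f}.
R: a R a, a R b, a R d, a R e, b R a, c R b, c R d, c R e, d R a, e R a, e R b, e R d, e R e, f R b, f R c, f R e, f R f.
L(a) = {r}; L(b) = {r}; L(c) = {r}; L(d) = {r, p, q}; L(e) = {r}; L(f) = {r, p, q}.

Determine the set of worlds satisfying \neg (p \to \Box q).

d, f

Recall that \Box ψ holds at a world iff ψ holds at every accessible world, and \Diamond ψ holds iff ψ holds at some accessible world.
Let φ = \neg (p \to \Box q). Evaluate φ at each world:
  a (successors {a, b, d, e}): φ is false.
  b (successors {a}): φ is false.
  c (successors {b, d, e}): φ is false.
  d (successors {a}): φ is true.
  e (successors {a, b, d, e}): φ is false.
  f (successors {b, c, e, f}): φ is true.
For instance, at f:
  At f: p \to \Box q is false, so \neg (p \to \Box q) is true.
    At f: p is true, \Box q is false, so p \to \Box q is false.
      At f: \Box q requires q at every successor {b, c, e, f}.
        q fails at b, so \Box q is false at f.
Satisfying worlds: {d, f}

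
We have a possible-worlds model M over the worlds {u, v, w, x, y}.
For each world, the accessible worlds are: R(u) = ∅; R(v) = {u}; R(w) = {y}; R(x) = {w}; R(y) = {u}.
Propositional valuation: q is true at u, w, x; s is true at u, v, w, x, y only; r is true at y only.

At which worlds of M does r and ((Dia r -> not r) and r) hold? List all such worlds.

y

Recall that Dia ψ holds at a world iff ψ holds at some accessible world.
Let φ = r and ((Dia r -> not r) and r). Evaluate φ at each world:
  u (successors ∅): φ is false.
  v (successors {u}): φ is false.
  w (successors {y}): φ is false.
  x (successors {w}): φ is false.
  y (successors {u}): φ is true.
For instance, at w:
  At w: r is false, (Dia r -> not r) and r is false, so r and ((Dia r -> not r) and r) is false.
    At w: Dia r -> not r is true, r is false, so (Dia r -> not r) and r is false.
      At w: Dia r is true, not r is true, so Dia r -> not r is true.
Satisfying worlds: {y}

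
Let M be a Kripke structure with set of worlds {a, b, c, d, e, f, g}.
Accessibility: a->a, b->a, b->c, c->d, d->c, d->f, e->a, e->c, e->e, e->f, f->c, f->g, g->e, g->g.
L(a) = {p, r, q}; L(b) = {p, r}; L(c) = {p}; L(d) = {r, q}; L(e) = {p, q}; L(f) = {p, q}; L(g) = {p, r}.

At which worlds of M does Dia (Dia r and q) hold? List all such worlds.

a, b, d, e, g

Recall that Dia ψ holds at a world iff ψ holds at some accessible world.
Let φ = Dia (Dia r and q). Evaluate φ at each world:
  a (successors {a}): φ is true.
  b (successors {a, c}): φ is true.
  c (successors {d}): φ is false.
  d (successors {c, f}): φ is true.
  e (successors {a, c, e, f}): φ is true.
  f (successors {c, g}): φ is false.
  g (successors {e, g}): φ is true.
For instance, at g:
  At g: Dia (Dia r and q) requires Dia r and q at some successor in {e, g}.
    Dia r and q holds at e, so Dia (Dia r and q) is true at g.
      At e: Dia r is true, q is true, so Dia r and q is true.
Satisfying worlds: {a, b, d, e, g}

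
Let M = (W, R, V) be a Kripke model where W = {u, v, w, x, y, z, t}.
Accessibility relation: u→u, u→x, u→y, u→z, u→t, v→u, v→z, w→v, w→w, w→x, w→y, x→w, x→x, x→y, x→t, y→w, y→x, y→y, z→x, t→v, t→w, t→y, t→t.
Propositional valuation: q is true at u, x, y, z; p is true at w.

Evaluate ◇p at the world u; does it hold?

Recall that ◇ψ holds at a world iff ψ holds at some accessible world.
At u: ◇p requires p at some successor in {u, x, y, z, t}.
  At u: p is false.
  At x: p is false.
  At y: p is false.
  At z: p is false.
  At t: p is false.
So ◇p is false at u.

No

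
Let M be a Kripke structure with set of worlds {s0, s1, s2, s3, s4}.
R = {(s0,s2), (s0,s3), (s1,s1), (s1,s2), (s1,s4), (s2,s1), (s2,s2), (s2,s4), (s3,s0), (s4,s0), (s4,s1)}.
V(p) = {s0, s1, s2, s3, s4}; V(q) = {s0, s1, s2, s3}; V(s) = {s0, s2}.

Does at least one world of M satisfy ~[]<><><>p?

No

Let φ = ~[]<><><>p. Evaluate φ at each world:
  s0 (successors {s2, s3}): φ is false.
  s1 (successors {s1, s2, s4}): φ is false.
  s2 (successors {s1, s2, s4}): φ is false.
  s3 (successors {s0}): φ is false.
  s4 (successors {s0, s1}): φ is false.
For instance, at s4:
  At s4: []<><><>p is true, so ~[]<><><>p is false.
    At s4: []<><><>p requires <><><>p at every successor {s0, s1}.
      At s0: <><><>p is true.
      At s1: <><><>p is true.
    So []<><><>p is true at s4.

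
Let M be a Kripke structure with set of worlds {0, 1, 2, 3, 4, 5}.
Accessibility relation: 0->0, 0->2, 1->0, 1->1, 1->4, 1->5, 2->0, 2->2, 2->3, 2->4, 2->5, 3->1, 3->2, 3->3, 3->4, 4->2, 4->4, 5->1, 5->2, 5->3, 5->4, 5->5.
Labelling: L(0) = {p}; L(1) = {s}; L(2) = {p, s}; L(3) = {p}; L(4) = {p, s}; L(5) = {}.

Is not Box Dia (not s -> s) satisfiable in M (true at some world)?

Let φ = not Box Dia (not s -> s). Evaluate φ at each world:
  0 (successors {0, 2}): φ is false.
  1 (successors {0, 1, 4, 5}): φ is false.
  2 (successors {0, 2, 3, 4, 5}): φ is false.
  3 (successors {1, 2, 3, 4}): φ is false.
  4 (successors {2, 4}): φ is false.
  5 (successors {1, 2, 3, 4, 5}): φ is false.
For instance, at 5:
  At 5: Box Dia (not s -> s) is true, so not Box Dia (not s -> s) is false.
    At 5: Box Dia (not s -> s) requires Dia (not s -> s) at every successor {1, 2, 3, 4, 5}.
      At 1: Dia (not s -> s) is true.
      At 2: Dia (not s -> s) is true.
      At 3: Dia (not s -> s) is true.
      At 4: Dia (not s -> s) is true.
      At 5: Dia (not s -> s) is true.
    So Box Dia (not s -> s) is true at 5.

No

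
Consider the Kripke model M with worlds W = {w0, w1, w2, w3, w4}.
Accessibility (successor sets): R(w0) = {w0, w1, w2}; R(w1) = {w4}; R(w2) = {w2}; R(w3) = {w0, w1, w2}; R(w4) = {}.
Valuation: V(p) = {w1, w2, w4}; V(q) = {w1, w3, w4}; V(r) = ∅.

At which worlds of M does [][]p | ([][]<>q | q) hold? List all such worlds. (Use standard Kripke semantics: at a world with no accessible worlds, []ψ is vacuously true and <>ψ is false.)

w1, w2, w3, w4

Recall that []ψ holds at a world iff ψ holds at every accessible world, and <>ψ holds iff ψ holds at some accessible world.
Let φ = [][]p | ([][]<>q | q). Evaluate φ at each world:
  w0 (successors {w0, w1, w2}): φ is false.
  w1 (successors {w4}): φ is true.
  w2 (successors {w2}): φ is true.
  w3 (successors {w0, w1, w2}): φ is true.
  w4 (successors ∅): φ is true.
For instance, at w3:
  At w3: [][]p is false, [][]<>q | q is true, so [][]p | ([][]<>q | q) is true.
    At w3: [][]p requires []p at every successor {w0, w1, w2}.
      []p fails at w0, so [][]p is false at w3.
    At w3: [][]<>q is false, q is true, so [][]<>q | q is true.
      At w3: [][]<>q requires []<>q at every successor {w0, w1, w2}.
        []<>q fails at w0, so [][]<>q is false at w3.
Satisfying worlds: {w1, w2, w3, w4}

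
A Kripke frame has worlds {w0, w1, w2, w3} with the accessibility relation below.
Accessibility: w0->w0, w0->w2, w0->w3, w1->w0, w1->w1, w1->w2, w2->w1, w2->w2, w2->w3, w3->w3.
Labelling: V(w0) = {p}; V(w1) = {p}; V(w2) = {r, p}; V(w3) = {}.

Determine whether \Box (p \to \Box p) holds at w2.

No

At w2: \Box (p \to \Box p) requires p \to \Box p at every successor {w1, w2, w3}.
  p \to \Box p fails at w2, so \Box (p \to \Box p) is false at w2.
    At w2: p is true, \Box p is false, so p \to \Box p is false.
      At w2: \Box p requires p at every successor {w1, w2, w3}.
        p fails at w3, so \Box p is false at w2.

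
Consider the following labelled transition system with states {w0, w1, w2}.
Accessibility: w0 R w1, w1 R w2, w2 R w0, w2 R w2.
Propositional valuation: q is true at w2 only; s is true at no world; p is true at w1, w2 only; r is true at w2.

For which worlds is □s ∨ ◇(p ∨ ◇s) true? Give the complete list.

w0, w1, w2

Let φ = □s ∨ ◇(p ∨ ◇s). Evaluate φ at each world:
  w0 (successors {w1}): φ is true.
  w1 (successors {w2}): φ is true.
  w2 (successors {w0, w2}): φ is true.
For instance, at w0:
  At w0: □s is false, ◇(p ∨ ◇s) is true, so □s ∨ ◇(p ∨ ◇s) is true.
    At w0: □s requires s at every successor {w1}.
      s fails at w1, so □s is false at w0.
    At w0: ◇(p ∨ ◇s) requires p ∨ ◇s at some successor in {w1}.
      p ∨ ◇s holds at w1, so ◇(p ∨ ◇s) is true at w0.
Satisfying worlds: {w0, w1, w2}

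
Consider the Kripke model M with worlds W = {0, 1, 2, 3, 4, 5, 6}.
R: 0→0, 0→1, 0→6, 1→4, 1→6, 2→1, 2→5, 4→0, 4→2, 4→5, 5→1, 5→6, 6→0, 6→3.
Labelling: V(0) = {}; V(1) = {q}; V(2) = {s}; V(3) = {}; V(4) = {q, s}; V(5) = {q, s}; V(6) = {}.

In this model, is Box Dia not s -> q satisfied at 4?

At 4: Box Dia not s is true, q is true, so Box Dia not s -> q is true.
  At 4: Box Dia not s requires Dia not s at every successor {0, 2, 5}.
      At 0: Dia not s requires not s at some successor in {0, 1, 6}.
        not s holds at 0, so Dia not s is true at 0.
      At 2: Dia not s requires not s at some successor in {1, 5}.
        not s holds at 1, so Dia not s is true at 2.
      At 5: Dia not s requires not s at some successor in {1, 6}.
        not s holds at 1, so Dia not s is true at 5.
  So Box Dia not s is true at 4.

Yes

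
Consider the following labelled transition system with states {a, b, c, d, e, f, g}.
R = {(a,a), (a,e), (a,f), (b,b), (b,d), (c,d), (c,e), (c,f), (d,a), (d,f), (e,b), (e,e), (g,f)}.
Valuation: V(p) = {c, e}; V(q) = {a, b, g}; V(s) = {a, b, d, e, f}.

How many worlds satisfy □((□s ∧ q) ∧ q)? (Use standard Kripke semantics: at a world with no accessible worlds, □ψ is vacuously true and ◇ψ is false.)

1

Recall that □ψ holds at a world iff ψ holds at every accessible world, and ◇ψ holds iff ψ holds at some accessible world.
Let φ = □((□s ∧ q) ∧ q). Evaluate φ at each world:
  a (successors {a, e, f}): φ is false.
  b (successors {b, d}): φ is false.
  c (successors {d, e, f}): φ is false.
  d (successors {a, f}): φ is false.
  e (successors {b, e}): φ is false.
  f (successors ∅): φ is true.
  g (successors {f}): φ is false.
For instance, at g:
  At g: □((□s ∧ q) ∧ q) requires (□s ∧ q) ∧ q at every successor {f}.
    (□s ∧ q) ∧ q fails at f, so □((□s ∧ q) ∧ q) is false at g.
      At f: □s ∧ q is false, q is false, so (□s ∧ q) ∧ q is false.
Satisfying worlds: {f}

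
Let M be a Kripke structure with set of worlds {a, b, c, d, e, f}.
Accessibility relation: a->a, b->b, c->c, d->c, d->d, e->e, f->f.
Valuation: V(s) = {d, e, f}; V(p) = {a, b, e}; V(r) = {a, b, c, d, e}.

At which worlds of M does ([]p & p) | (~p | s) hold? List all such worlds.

Let φ = ([]p & p) | (~p | s). Evaluate φ at each world:
  a (successors {a}): φ is true.
  b (successors {b}): φ is true.
  c (successors {c}): φ is true.
  d (successors {c, d}): φ is true.
  e (successors {e}): φ is true.
  f (successors {f}): φ is true.
For instance, at c:
  At c: []p & p is false, ~p | s is true, so ([]p & p) | (~p | s) is true.
    At c: []p is false, p is false, so []p & p is false.
      At c: []p requires p at every successor {c}.
        p fails at c, so []p is false at c.
Satisfying worlds: {a, b, c, d, e, f}

a, b, c, d, e, f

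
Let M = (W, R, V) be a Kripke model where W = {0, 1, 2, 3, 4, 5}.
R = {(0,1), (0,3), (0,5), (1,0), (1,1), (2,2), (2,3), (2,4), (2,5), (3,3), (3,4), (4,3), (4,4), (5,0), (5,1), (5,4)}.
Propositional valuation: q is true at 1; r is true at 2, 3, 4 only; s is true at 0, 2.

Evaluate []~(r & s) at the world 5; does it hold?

Yes

At 5: []~(r & s) requires ~(r & s) at every successor {0, 1, 4}.
  At 0: ~(r & s) is true.
  At 1: ~(r & s) is true.
  At 4: ~(r & s) is true.
So []~(r & s) is true at 5.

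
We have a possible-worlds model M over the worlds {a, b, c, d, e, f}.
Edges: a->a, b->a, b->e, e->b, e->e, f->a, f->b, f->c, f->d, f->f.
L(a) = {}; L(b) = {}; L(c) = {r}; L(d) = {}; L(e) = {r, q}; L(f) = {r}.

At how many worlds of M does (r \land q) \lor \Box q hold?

Let φ = (r \land q) \lor \Box q. Evaluate φ at each world:
  a (successors {a}): φ is false.
  b (successors {a, e}): φ is false.
  c (successors ∅): φ is true.
  d (successors ∅): φ is true.
  e (successors {b, e}): φ is true.
  f (successors {a, b, c, d, f}): φ is false.
For instance, at e:
  At e: r \land q is true, \Box q is false, so (r \land q) \lor \Box q is true.
    At e: \Box q requires q at every successor {b, e}.
      q fails at b, so \Box q is false at e.
Satisfying worlds: {c, d, e}

3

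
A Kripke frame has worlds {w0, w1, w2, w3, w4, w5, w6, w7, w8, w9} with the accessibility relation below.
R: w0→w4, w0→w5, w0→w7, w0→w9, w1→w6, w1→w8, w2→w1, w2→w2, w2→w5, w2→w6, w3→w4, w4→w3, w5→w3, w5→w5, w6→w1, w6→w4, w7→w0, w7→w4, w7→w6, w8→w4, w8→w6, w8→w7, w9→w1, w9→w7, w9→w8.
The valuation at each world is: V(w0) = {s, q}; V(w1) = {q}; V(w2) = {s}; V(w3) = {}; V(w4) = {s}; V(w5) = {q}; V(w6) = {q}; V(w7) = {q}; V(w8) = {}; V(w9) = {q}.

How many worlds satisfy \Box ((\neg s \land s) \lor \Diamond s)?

Let φ = \Box ((\neg s \land s) \lor \Diamond s). Evaluate φ at each world:
  w0 (successors {w4, w5, w7, w9}): φ is false.
  w1 (successors {w6, w8}): φ is true.
  w2 (successors {w1, w2, w5, w6}): φ is false.
  w3 (successors {w4}): φ is false.
  w4 (successors {w3}): φ is true.
  w5 (successors {w3, w5}): φ is false.
  w6 (successors {w1, w4}): φ is false.
  w7 (successors {w0, w4, w6}): φ is false.
  w8 (successors {w4, w6, w7}): φ is false.
  w9 (successors {w1, w7, w8}): φ is false.
For instance, at w8:
  At w8: \Box ((\neg s \land s) \lor \Diamond s) requires (\neg s \land s) \lor \Diamond s at every successor {w4, w6, w7}.
    (\neg s \land s) \lor \Diamond s fails at w4, so \Box ((\neg s \land s) \lor \Diamond s) is false at w8.
      At w4: \neg s \land s is false, \Diamond s is false, so (\neg s \land s) \lor \Diamond s is false.
Satisfying worlds: {w1, w4}

2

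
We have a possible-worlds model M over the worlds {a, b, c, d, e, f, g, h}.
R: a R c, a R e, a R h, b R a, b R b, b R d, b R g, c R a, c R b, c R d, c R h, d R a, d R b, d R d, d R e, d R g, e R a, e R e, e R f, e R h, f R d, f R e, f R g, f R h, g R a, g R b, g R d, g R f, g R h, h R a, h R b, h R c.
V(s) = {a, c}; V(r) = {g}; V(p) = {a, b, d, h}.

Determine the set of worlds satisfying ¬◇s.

f

Let φ = ¬◇s. Evaluate φ at each world:
  a (successors {c, e, h}): φ is false.
  b (successors {a, b, d, g}): φ is false.
  c (successors {a, b, d, h}): φ is false.
  d (successors {a, b, d, e, g}): φ is false.
  e (successors {a, e, f, h}): φ is false.
  f (successors {d, e, g, h}): φ is true.
  g (successors {a, b, d, f, h}): φ is false.
  h (successors {a, b, c}): φ is false.
For instance, at f:
  At f: ◇s is false, so ¬◇s is true.
    At f: ◇s requires s at some successor in {d, e, g, h}.
      At d: s is false.
      At e: s is false.
      At g: s is false.
      At h: s is false.
    So ◇s is false at f.
Satisfying worlds: {f}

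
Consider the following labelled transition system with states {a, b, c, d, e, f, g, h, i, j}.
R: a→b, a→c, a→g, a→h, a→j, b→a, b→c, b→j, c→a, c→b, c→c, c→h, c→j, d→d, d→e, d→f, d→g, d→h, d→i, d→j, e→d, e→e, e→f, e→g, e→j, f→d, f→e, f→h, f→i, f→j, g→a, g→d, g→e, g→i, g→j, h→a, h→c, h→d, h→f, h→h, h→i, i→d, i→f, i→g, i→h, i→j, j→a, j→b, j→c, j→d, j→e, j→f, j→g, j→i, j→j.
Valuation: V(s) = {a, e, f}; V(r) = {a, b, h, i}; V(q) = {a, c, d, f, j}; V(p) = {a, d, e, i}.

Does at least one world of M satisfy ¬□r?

Yes

Let φ = ¬□r. Evaluate φ at each world:
  a (successors {b, c, g, h, j}): φ is true.
  b (successors {a, c, j}): φ is true.
  c (successors {a, b, c, h, j}): φ is true.
  d (successors {d, e, f, g, h, i, j}): φ is true.
  e (successors {d, e, f, g, j}): φ is true.
  f (successors {d, e, h, i, j}): φ is true.
  g (successors {a, d, e, i, j}): φ is true.
  h (successors {a, c, d, f, h, i}): φ is true.
  i (successors {d, f, g, h, j}): φ is true.
  j (successors {a, b, c, d, e, f, g, i, j}): φ is true.
Detail at a (witness):
  At a: □r is false, so ¬□r is true.
    At a: □r requires r at every successor {b, c, g, h, j}.
      r fails at c, so □r is false at a.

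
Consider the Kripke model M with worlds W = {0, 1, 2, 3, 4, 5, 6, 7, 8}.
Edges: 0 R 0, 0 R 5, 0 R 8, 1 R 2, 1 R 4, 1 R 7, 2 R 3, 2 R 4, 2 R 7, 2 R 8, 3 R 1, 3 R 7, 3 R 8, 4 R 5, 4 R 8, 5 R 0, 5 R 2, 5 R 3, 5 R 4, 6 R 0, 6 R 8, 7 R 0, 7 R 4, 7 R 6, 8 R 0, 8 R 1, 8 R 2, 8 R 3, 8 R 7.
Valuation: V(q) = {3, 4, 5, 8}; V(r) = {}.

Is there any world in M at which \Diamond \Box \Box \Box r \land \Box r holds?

Recall that \Box ψ holds at a world iff ψ holds at every accessible world, and \Diamond ψ holds iff ψ holds at some accessible world.
Let φ = \Diamond \Box \Box \Box r \land \Box r. Evaluate φ at each world:
  0 (successors {0, 5, 8}): φ is false.
  1 (successors {2, 4, 7}): φ is false.
  2 (successors {3, 4, 7, 8}): φ is false.
  3 (successors {1, 7, 8}): φ is false.
  4 (successors {5, 8}): φ is false.
  5 (successors {0, 2, 3, 4}): φ is false.
  6 (successors {0, 8}): φ is false.
  7 (successors {0, 4, 6}): φ is false.
  8 (successors {0, 1, 2, 3, 7}): φ is false.
For instance, at 0:
  At 0: \Diamond \Box \Box \Box r is false, \Box r is false, so \Diamond \Box \Box \Box r \land \Box r is false.
    At 0: \Diamond \Box \Box \Box r requires \Box \Box \Box r at some successor in {0, 5, 8}.
      At 0: \Box \Box \Box r is false.
      At 5: \Box \Box \Box r is false.
      At 8: \Box \Box \Box r is false.
    So \Diamond \Box \Box \Box r is false at 0.
    At 0: \Box r requires r at every successor {0, 5, 8}.
      r fails at 0, so \Box r is false at 0.

No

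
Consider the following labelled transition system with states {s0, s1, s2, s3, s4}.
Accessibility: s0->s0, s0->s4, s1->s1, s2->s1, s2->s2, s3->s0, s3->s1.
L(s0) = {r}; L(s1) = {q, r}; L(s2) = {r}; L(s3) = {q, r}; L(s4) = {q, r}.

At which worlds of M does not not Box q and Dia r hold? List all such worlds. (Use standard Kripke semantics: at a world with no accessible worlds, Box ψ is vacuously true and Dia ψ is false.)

s1

Recall that Box ψ holds at a world iff ψ holds at every accessible world, and Dia ψ holds iff ψ holds at some accessible world.
Let φ = not not Box q and Dia r. Evaluate φ at each world:
  s0 (successors {s0, s4}): φ is false.
  s1 (successors {s1}): φ is true.
  s2 (successors {s1, s2}): φ is false.
  s3 (successors {s0, s1}): φ is false.
  s4 (successors ∅): φ is false.
For instance, at s3:
  At s3: not not Box q is false, Dia r is true, so not not Box q and Dia r is false.
    At s3: not Box q is true, so not not Box q is false.
      At s3: Box q is false, so not Box q is true.
    At s3: Dia r requires r at some successor in {s0, s1}.
      r holds at s0, so Dia r is true at s3.
Satisfying worlds: {s1}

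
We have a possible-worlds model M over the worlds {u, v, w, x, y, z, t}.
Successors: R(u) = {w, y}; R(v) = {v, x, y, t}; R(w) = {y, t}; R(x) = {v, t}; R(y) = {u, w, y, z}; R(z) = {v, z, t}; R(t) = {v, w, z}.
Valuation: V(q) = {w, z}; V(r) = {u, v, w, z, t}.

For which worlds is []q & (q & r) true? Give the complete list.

Let φ = []q & (q & r). Evaluate φ at each world:
  u (successors {w, y}): φ is false.
  v (successors {v, x, y, t}): φ is false.
  w (successors {y, t}): φ is false.
  x (successors {v, t}): φ is false.
  y (successors {u, w, y, z}): φ is false.
  z (successors {v, z, t}): φ is false.
  t (successors {v, w, z}): φ is false.
For instance, at u:
  At u: []q is false, q & r is false, so []q & (q & r) is false.
    At u: []q requires q at every successor {w, y}.
      q fails at y, so []q is false at u.
Satisfying worlds: none.

none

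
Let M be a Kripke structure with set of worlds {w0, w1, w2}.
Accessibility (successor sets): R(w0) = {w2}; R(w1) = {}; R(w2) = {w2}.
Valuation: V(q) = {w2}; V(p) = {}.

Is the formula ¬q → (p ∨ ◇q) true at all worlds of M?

Let φ = ¬q → (p ∨ ◇q). Evaluate φ at each world:
  w0 (successors {w2}): φ is true.
  w1 (successors ∅): φ is false.
  w2 (successors {w2}): φ is true.
Detail at w1 (counterexample):
  At w1: ¬q is true, p ∨ ◇q is false, so ¬q → (p ∨ ◇q) is false.
    At w1: p is false, ◇q is false, so p ∨ ◇q is false.
      At w1: no accessible worlds, so ◇q is false.

No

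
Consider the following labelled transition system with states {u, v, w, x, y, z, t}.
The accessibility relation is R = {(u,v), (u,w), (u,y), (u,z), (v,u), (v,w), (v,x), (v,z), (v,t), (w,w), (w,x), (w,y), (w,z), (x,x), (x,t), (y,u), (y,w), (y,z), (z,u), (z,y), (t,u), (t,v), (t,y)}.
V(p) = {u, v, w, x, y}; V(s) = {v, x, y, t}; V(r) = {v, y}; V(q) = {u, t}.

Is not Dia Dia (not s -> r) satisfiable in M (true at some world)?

No

Let φ = not Dia Dia (not s -> r). Evaluate φ at each world:
  u (successors {v, w, y, z}): φ is false.
  v (successors {u, w, x, z, t}): φ is false.
  w (successors {w, x, y, z}): φ is false.
  x (successors {x, t}): φ is false.
  y (successors {u, w, z}): φ is false.
  z (successors {u, y}): φ is false.
  t (successors {u, v, y}): φ is false.
For instance, at y:
  At y: Dia Dia (not s -> r) is true, so not Dia Dia (not s -> r) is false.
    At y: Dia Dia (not s -> r) requires Dia (not s -> r) at some successor in {u, w, z}.
      Dia (not s -> r) holds at u, so Dia Dia (not s -> r) is true at y.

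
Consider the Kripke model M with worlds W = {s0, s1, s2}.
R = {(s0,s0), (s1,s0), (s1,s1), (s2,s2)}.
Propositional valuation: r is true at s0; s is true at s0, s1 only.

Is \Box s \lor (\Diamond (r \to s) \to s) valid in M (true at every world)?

Recall that \Box ψ holds at a world iff ψ holds at every accessible world, and \Diamond ψ holds iff ψ holds at some accessible world.
Let φ = \Box s \lor (\Diamond (r \to s) \to s). Evaluate φ at each world:
  s0 (successors {s0}): φ is true.
  s1 (successors {s0, s1}): φ is true.
  s2 (successors {s2}): φ is false.
Detail at s2 (counterexample):
  At s2: \Box s is false, \Diamond (r \to s) \to s is false, so \Box s \lor (\Diamond (r \to s) \to s) is false.
    At s2: \Box s requires s at every successor {s2}.
      s fails at s2, so \Box s is false at s2.
    At s2: \Diamond (r \to s) is true, s is false, so \Diamond (r \to s) \to s is false.
      At s2: \Diamond (r \to s) requires r \to s at some successor in {s2}.
        r \to s holds at s2, so \Diamond (r \to s) is true at s2.

No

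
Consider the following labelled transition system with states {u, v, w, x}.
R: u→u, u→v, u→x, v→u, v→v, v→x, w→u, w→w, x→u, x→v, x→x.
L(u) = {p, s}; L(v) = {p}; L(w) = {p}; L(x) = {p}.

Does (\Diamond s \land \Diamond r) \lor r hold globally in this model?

Recall that \Diamond ψ holds at a world iff ψ holds at some accessible world.
Let φ = (\Diamond s \land \Diamond r) \lor r. Evaluate φ at each world:
  u (successors {u, v, x}): φ is false.
  v (successors {u, v, x}): φ is false.
  w (successors {u, w}): φ is false.
  x (successors {u, v, x}): φ is false.
Detail at u (counterexample):
  At u: \Diamond s \land \Diamond r is false, r is false, so (\Diamond s \land \Diamond r) \lor r is false.
    At u: \Diamond s is true, \Diamond r is false, so \Diamond s \land \Diamond r is false.
      At u: \Diamond s requires s at some successor in {u, v, x}.
        s holds at u, so \Diamond s is true at u.
      At u: \Diamond r requires r at some successor in {u, v, x}.
        At u: r is false.
        At v: r is false.
        At x: r is false.
      So \Diamond r is false at u.

No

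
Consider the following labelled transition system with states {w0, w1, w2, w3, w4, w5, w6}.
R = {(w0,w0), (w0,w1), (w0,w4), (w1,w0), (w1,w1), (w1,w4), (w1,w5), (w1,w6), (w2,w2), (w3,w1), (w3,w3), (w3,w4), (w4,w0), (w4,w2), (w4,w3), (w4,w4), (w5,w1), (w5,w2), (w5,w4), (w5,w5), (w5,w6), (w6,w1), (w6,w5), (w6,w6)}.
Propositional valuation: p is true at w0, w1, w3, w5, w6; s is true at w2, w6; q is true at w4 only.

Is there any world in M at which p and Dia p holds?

Let φ = p and Dia p. Evaluate φ at each world:
  w0 (successors {w0, w1, w4}): φ is true.
  w1 (successors {w0, w1, w4, w5, w6}): φ is true.
  w2 (successors {w2}): φ is false.
  w3 (successors {w1, w3, w4}): φ is true.
  w4 (successors {w0, w2, w3, w4}): φ is false.
  w5 (successors {w1, w2, w4, w5, w6}): φ is true.
  w6 (successors {w1, w5, w6}): φ is true.
Detail at w0 (witness):
  At w0: p is true, Dia p is true, so p and Dia p is true.
    At w0: Dia p requires p at some successor in {w0, w1, w4}.
      p holds at w0, so Dia p is true at w0.

Yes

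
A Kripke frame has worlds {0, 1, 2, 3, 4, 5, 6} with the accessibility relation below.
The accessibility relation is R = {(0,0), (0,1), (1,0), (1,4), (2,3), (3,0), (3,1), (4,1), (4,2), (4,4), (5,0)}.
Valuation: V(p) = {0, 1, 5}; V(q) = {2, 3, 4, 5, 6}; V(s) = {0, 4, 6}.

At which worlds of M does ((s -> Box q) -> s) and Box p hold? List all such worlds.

Let φ = ((s -> Box q) -> s) and Box p. Evaluate φ at each world:
  0 (successors {0, 1}): φ is true.
  1 (successors {0, 4}): φ is false.
  2 (successors {3}): φ is false.
  3 (successors {0, 1}): φ is false.
  4 (successors {1, 2, 4}): φ is false.
  5 (successors {0}): φ is false.
  6 (successors ∅): φ is true.
For instance, at 2:
  At 2: (s -> Box q) -> s is false, Box p is false, so ((s -> Box q) -> s) and Box p is false.
    At 2: s -> Box q is true, s is false, so (s -> Box q) -> s is false.
      At 2: s is false, Box q is true, so s -> Box q is true.
    At 2: Box p requires p at every successor {3}.
      p fails at 3, so Box p is false at 2.
Satisfying worlds: {0, 6}

0, 6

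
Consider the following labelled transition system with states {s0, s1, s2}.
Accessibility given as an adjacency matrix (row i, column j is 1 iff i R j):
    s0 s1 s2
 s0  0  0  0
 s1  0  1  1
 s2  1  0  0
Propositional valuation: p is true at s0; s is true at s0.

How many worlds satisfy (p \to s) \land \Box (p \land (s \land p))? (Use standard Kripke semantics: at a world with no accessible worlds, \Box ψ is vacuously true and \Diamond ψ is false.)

Recall that \Box ψ holds at a world iff ψ holds at every accessible world, and \Diamond ψ holds iff ψ holds at some accessible world.
Let φ = (p \to s) \land \Box (p \land (s \land p)). Evaluate φ at each world:
  s0 (successors ∅): φ is true.
  s1 (successors {s1, s2}): φ is false.
  s2 (successors {s0}): φ is true.
For instance, at s1:
  At s1: p \to s is true, \Box (p \land (s \land p)) is false, so (p \to s) \land \Box (p \land (s \land p)) is false.
    At s1: \Box (p \land (s \land p)) requires p \land (s \land p) at every successor {s1, s2}.
      p \land (s \land p) fails at s1, so \Box (p \land (s \land p)) is false at s1.
Satisfying worlds: {s0, s2}

2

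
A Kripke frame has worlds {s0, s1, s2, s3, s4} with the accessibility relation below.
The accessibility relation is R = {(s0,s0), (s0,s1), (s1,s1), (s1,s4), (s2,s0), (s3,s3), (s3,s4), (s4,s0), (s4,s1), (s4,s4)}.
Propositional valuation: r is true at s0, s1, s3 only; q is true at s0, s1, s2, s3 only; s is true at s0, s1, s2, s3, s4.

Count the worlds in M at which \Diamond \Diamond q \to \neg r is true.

Let φ = \Diamond \Diamond q \to \neg r. Evaluate φ at each world:
  s0 (successors {s0, s1}): φ is false.
  s1 (successors {s1, s4}): φ is false.
  s2 (successors {s0}): φ is true.
  s3 (successors {s3, s4}): φ is false.
  s4 (successors {s0, s1, s4}): φ is true.
For instance, at s1:
  At s1: \Diamond \Diamond q is true, \neg r is false, so \Diamond \Diamond q \to \neg r is false.
    At s1: \Diamond \Diamond q requires \Diamond q at some successor in {s1, s4}.
      \Diamond q holds at s1, so \Diamond \Diamond q is true at s1.
Satisfying worlds: {s2, s4}

2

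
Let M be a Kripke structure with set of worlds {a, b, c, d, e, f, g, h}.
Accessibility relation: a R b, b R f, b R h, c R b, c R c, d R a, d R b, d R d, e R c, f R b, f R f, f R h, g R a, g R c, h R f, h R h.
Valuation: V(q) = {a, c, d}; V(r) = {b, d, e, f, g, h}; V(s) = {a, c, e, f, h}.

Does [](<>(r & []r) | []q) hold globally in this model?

Recall that []ψ holds at a world iff ψ holds at every accessible world, and <>ψ holds iff ψ holds at some accessible world.
Let φ = [](<>(r & []r) | []q). Evaluate φ at each world:
  a (successors {b}): φ is true.
  b (successors {f, h}): φ is true.
  c (successors {b, c}): φ is true.
  d (successors {a, b, d}): φ is true.
  e (successors {c}): φ is true.
  f (successors {b, f, h}): φ is true.
  g (successors {a, c}): φ is true.
  h (successors {f, h}): φ is true.
For instance, at b:
  At b: [](<>(r & []r) | []q) requires <>(r & []r) | []q at every successor {f, h}.
      At f: <>(r & []r) is true, []q is false, so <>(r & []r) | []q is true.
      At h: <>(r & []r) is true, []q is false, so <>(r & []r) | []q is true.
  So [](<>(r & []r) | []q) is true at b.

Yes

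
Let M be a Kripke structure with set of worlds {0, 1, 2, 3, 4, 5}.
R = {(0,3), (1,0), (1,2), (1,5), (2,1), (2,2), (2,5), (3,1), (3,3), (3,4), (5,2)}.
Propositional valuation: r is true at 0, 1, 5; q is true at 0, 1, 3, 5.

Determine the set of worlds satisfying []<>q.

0, 4, 5

Let φ = []<>q. Evaluate φ at each world:
  0 (successors {3}): φ is true.
  1 (successors {0, 2, 5}): φ is false.
  2 (successors {1, 2, 5}): φ is false.
  3 (successors {1, 3, 4}): φ is false.
  4 (successors ∅): φ is true.
  5 (successors {2}): φ is true.
For instance, at 0:
  At 0: []<>q requires <>q at every successor {3}.
      At 3: <>q requires q at some successor in {1, 3, 4}.
        q holds at 1, so <>q is true at 3.
  So []<>q is true at 0.
Satisfying worlds: {0, 4, 5}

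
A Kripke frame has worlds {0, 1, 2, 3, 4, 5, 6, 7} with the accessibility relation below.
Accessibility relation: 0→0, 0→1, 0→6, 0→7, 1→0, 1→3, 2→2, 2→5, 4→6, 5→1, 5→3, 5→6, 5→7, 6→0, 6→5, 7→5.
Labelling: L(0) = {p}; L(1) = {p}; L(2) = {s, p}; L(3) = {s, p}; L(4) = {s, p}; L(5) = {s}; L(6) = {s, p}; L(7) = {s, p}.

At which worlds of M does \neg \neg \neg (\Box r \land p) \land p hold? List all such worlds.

Let φ = \neg \neg \neg (\Box r \land p) \land p. Evaluate φ at each world:
  0 (successors {0, 1, 6, 7}): φ is true.
  1 (successors {0, 3}): φ is true.
  2 (successors {2, 5}): φ is true.
  3 (successors ∅): φ is false.
  4 (successors {6}): φ is true.
  5 (successors {1, 3, 6, 7}): φ is false.
  6 (successors {0, 5}): φ is true.
  7 (successors {5}): φ is true.
For instance, at 0:
  At 0: \neg \neg \neg (\Box r \land p) is true, p is true, so \neg \neg \neg (\Box r \land p) \land p is true.
    At 0: \neg \neg (\Box r \land p) is false, so \neg \neg \neg (\Box r \land p) is true.
      At 0: \neg (\Box r \land p) is true, so \neg \neg (\Box r \land p) is false.
Satisfying worlds: {0, 1, 2, 4, 6, 7}

0, 1, 2, 4, 6, 7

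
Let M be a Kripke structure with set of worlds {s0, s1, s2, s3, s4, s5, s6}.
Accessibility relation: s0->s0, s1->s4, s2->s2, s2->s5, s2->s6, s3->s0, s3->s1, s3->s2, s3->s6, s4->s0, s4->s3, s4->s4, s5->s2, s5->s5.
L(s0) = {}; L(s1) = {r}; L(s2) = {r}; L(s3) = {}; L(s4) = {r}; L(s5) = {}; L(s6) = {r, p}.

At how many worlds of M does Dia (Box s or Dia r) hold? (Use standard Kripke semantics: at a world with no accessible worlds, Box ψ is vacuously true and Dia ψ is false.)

Recall that Box ψ holds at a world iff ψ holds at every accessible world, and Dia ψ holds iff ψ holds at some accessible world.
Let φ = Dia (Box s or Dia r). Evaluate φ at each world:
  s0 (successors {s0}): φ is false.
  s1 (successors {s4}): φ is true.
  s2 (successors {s2, s5, s6}): φ is true.
  s3 (successors {s0, s1, s2, s6}): φ is true.
  s4 (successors {s0, s3, s4}): φ is true.
  s5 (successors {s2, s5}): φ is true.
  s6 (successors ∅): φ is false.
For instance, at s5:
  At s5: Dia (Box s or Dia r) requires Box s or Dia r at some successor in {s2, s5}.
    Box s or Dia r holds at s2, so Dia (Box s or Dia r) is true at s5.
      At s2: Box s is false, Dia r is true, so Box s or Dia r is true.
Satisfying worlds: {s1, s2, s3, s4, s5}

5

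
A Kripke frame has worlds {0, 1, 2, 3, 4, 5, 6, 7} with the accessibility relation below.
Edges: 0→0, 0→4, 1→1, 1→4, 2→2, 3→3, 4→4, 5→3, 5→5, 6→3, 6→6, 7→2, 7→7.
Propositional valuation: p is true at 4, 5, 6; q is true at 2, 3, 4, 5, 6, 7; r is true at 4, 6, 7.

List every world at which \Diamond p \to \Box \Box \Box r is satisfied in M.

2, 3, 4, 7

Let φ = \Diamond p \to \Box \Box \Box r. Evaluate φ at each world:
  0 (successors {0, 4}): φ is false.
  1 (successors {1, 4}): φ is false.
  2 (successors {2}): φ is true.
  3 (successors {3}): φ is true.
  4 (successors {4}): φ is true.
  5 (successors {3, 5}): φ is false.
  6 (successors {3, 6}): φ is false.
  7 (successors {2, 7}): φ is true.
For instance, at 3:
  At 3: \Diamond p is false, \Box \Box \Box r is false, so \Diamond p \to \Box \Box \Box r is true.
    At 3: \Diamond p requires p at some successor in {3}.
      At 3: p is false.
    So \Diamond p is false at 3.
    At 3: \Box \Box \Box r requires \Box \Box r at every successor {3}.
      \Box \Box r fails at 3, so \Box \Box \Box r is false at 3.
Satisfying worlds: {2, 3, 4, 7}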